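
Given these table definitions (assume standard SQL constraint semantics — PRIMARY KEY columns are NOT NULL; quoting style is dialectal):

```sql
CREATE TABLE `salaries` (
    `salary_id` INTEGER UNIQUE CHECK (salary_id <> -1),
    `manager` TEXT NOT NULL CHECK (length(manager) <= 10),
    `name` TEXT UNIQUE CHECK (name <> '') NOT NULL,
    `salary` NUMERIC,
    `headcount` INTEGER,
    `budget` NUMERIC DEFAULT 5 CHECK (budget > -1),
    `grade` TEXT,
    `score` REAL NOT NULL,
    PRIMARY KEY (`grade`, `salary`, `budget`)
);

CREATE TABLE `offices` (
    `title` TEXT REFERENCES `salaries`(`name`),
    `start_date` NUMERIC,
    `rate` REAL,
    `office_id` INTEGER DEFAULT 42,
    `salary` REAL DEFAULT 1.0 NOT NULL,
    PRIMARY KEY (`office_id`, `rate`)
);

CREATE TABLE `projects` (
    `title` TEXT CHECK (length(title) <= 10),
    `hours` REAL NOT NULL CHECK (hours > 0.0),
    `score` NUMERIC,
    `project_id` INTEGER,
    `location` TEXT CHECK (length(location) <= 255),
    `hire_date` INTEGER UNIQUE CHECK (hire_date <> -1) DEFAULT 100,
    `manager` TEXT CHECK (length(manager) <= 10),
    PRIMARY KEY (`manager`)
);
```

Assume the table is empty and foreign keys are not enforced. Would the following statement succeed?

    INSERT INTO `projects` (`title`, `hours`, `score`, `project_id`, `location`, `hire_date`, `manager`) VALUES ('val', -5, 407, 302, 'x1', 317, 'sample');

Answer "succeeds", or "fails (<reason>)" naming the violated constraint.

The value -5 for hours violates CHECK (hours > 0.0).

fails (CHECK on hours)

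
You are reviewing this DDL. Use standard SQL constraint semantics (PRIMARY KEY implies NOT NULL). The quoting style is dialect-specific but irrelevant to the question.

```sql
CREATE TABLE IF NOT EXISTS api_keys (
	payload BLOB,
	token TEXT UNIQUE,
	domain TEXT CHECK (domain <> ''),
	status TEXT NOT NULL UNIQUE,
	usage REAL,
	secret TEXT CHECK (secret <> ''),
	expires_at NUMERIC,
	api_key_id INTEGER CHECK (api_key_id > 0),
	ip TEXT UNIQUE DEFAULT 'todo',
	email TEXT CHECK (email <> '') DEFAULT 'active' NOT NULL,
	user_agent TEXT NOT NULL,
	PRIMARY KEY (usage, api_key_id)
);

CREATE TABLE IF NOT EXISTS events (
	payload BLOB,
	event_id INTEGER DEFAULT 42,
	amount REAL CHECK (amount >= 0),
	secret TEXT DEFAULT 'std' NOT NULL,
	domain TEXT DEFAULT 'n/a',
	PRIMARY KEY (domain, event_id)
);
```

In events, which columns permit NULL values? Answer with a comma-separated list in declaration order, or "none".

payload, amount

- payload: no NOT NULL constraint applies → nullable.
- event_id: part of the PRIMARY KEY, which implies NOT NULL → not nullable.
- amount: CHECK does not forbid NULL (a CHECK constraint passes when its expression is NULL) → nullable.
- secret: declared NOT NULL → not nullable.
- domain: part of the PRIMARY KEY, which implies NOT NULL → not nullable.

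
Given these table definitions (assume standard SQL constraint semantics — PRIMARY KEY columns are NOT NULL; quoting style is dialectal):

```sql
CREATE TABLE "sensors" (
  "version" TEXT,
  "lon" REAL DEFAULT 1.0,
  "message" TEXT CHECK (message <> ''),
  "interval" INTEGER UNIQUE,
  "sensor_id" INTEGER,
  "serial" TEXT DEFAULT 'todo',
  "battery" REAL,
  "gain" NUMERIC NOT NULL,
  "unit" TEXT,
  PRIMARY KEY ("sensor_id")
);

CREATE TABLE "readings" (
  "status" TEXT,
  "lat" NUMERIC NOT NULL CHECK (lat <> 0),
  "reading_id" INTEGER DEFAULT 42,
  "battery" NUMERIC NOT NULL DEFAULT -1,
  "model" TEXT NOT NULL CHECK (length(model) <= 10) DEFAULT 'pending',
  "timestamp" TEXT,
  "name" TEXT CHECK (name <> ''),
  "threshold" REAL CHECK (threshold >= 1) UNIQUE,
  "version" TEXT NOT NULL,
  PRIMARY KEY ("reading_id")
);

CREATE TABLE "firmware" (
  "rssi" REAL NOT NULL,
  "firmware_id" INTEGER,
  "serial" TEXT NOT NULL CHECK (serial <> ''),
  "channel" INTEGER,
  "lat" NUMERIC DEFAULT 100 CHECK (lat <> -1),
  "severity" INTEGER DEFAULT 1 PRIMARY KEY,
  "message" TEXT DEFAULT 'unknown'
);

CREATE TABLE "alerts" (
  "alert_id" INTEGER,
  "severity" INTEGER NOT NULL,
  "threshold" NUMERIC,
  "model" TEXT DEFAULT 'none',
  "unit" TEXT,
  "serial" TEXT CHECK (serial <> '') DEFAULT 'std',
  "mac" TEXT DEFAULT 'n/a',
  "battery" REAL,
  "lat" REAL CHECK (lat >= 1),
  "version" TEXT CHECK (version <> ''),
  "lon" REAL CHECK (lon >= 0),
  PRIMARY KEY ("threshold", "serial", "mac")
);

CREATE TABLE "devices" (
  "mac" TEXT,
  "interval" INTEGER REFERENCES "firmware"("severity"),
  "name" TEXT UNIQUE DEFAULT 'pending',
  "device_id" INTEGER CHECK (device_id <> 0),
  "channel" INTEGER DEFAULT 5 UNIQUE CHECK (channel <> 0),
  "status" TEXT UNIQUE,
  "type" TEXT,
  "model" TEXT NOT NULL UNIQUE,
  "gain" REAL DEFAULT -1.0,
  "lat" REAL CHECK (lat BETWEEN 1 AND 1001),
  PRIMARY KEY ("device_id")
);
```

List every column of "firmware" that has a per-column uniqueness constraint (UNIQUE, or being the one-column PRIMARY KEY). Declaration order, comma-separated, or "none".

- rssi: no UNIQUE or single-column PK constraint.
- firmware_id: no UNIQUE or single-column PK constraint.
- serial: no UNIQUE or single-column PK constraint.
- channel: no UNIQUE or single-column PK constraint.
- lat: no UNIQUE or single-column PK constraint.
- severity: single-column PRIMARY KEY → unique.
- message: no UNIQUE or single-column PK constraint.

severity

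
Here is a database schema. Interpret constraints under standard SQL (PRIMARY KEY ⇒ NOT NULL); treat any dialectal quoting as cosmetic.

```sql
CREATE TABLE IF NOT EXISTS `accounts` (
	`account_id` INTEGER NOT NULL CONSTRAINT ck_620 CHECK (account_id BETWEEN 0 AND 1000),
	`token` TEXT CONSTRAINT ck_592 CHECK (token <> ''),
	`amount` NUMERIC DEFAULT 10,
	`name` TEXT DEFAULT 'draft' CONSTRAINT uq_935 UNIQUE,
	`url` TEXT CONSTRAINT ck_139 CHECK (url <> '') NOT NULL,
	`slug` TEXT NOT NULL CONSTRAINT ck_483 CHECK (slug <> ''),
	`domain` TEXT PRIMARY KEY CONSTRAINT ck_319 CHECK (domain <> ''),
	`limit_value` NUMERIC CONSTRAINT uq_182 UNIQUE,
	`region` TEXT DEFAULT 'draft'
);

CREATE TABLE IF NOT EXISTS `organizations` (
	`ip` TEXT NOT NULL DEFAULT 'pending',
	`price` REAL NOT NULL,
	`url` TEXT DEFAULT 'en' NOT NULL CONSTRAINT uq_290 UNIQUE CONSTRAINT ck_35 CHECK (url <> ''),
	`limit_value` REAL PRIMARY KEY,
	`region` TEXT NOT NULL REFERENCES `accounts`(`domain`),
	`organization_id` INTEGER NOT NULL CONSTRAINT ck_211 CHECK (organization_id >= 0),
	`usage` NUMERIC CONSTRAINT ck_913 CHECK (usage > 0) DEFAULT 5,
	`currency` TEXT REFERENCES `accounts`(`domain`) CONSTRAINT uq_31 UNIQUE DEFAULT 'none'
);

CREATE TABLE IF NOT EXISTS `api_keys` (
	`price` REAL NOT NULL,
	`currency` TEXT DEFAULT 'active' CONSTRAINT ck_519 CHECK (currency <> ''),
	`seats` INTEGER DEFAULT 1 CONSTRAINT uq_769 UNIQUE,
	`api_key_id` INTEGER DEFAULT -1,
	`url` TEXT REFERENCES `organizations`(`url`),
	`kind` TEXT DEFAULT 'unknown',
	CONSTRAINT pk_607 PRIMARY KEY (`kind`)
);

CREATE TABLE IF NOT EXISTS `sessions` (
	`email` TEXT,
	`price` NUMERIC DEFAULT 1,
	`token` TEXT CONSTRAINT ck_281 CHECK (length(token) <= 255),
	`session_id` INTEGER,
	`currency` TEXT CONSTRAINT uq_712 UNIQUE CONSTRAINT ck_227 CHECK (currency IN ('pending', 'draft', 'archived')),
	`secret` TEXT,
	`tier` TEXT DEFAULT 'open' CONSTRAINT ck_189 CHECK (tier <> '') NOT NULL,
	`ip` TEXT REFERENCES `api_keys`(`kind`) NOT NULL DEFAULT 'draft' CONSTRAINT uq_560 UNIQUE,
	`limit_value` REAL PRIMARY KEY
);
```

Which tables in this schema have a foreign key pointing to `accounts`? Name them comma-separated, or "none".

- organizations.region references accounts(domain).
- organizations.currency references accounts(domain).

organizations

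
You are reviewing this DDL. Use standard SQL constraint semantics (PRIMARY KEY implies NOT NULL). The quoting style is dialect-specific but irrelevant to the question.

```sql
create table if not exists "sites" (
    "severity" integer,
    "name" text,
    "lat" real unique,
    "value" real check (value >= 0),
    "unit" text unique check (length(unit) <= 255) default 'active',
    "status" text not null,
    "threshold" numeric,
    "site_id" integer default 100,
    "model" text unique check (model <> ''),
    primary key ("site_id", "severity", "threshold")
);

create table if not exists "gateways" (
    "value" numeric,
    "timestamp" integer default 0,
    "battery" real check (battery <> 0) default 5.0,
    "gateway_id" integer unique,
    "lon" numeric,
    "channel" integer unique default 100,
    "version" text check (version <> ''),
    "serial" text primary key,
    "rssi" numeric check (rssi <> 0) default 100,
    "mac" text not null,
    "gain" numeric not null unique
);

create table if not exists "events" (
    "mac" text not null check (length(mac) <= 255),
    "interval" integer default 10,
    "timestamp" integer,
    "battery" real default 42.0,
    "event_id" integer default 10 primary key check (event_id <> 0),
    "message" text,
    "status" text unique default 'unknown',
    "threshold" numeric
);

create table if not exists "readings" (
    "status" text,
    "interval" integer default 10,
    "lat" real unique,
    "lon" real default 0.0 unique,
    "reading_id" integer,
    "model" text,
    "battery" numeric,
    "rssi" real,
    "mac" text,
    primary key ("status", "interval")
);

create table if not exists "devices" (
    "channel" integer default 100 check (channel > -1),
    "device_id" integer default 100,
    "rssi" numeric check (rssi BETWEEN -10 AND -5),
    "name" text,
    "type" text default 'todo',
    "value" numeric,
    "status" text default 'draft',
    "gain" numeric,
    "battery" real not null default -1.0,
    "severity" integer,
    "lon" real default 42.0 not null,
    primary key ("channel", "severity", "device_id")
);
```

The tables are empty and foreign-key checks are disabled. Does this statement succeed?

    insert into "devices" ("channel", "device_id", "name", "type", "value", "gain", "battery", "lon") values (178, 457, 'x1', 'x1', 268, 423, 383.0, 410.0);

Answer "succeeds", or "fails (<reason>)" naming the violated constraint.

severity is omitted from the column list and has no DEFAULT, so it would receive NULL.
But severity is part of the PRIMARY KEY (implied NOT NULL).

fails (NOT NULL on severity)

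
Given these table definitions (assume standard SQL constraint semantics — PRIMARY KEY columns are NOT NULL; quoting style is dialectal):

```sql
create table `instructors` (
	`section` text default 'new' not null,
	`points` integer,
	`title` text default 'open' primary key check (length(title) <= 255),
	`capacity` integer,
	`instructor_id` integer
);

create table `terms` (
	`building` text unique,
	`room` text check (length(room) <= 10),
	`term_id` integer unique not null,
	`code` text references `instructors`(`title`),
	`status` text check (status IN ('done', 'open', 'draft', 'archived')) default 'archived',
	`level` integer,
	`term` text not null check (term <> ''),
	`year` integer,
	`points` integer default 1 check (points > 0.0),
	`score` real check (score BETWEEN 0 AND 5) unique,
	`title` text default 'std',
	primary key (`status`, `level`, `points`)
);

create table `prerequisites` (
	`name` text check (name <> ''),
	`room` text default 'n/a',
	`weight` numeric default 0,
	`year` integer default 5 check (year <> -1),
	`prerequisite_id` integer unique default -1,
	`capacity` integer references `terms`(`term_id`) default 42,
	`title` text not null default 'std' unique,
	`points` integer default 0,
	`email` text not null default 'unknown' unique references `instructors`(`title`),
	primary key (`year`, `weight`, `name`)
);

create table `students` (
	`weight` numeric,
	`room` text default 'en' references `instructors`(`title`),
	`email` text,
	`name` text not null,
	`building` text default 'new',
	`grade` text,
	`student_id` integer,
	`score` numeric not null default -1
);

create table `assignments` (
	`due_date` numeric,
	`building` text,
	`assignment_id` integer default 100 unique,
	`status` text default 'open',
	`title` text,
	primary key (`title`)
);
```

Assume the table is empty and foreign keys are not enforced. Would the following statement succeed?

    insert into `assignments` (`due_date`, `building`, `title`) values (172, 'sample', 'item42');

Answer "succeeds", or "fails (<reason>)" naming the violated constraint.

succeeds

NOT NULL columns: title is supplied.
No constraint is violated.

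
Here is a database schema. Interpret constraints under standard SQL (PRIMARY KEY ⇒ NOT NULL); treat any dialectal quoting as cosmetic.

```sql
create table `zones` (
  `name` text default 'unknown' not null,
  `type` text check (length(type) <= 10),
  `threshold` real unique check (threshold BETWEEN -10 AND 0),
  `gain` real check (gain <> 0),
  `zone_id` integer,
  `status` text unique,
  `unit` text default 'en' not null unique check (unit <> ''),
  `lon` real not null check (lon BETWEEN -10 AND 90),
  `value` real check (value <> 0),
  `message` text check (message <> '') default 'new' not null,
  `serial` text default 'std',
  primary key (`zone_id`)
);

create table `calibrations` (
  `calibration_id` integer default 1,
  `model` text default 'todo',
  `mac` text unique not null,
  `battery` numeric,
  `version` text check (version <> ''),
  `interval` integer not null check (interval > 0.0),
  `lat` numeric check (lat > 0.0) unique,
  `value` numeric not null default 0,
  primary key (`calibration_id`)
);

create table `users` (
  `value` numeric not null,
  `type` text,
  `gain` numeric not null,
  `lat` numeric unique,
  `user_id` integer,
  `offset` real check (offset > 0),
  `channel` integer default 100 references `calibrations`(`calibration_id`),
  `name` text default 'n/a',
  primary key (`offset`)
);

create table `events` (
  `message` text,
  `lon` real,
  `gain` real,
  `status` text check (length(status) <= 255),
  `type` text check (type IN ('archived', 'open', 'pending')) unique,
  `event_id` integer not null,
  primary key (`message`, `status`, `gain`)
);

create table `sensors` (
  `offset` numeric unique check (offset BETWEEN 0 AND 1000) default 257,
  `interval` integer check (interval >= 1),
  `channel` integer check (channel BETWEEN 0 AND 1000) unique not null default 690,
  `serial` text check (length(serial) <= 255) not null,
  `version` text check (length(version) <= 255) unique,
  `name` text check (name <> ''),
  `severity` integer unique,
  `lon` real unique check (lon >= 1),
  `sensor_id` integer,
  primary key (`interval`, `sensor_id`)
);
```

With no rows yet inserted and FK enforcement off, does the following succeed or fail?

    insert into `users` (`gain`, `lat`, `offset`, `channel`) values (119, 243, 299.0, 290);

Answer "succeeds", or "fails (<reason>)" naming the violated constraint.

fails (NOT NULL on value)

value is omitted from the column list and has no DEFAULT, so it would receive NULL.
But value is declared NOT NULL.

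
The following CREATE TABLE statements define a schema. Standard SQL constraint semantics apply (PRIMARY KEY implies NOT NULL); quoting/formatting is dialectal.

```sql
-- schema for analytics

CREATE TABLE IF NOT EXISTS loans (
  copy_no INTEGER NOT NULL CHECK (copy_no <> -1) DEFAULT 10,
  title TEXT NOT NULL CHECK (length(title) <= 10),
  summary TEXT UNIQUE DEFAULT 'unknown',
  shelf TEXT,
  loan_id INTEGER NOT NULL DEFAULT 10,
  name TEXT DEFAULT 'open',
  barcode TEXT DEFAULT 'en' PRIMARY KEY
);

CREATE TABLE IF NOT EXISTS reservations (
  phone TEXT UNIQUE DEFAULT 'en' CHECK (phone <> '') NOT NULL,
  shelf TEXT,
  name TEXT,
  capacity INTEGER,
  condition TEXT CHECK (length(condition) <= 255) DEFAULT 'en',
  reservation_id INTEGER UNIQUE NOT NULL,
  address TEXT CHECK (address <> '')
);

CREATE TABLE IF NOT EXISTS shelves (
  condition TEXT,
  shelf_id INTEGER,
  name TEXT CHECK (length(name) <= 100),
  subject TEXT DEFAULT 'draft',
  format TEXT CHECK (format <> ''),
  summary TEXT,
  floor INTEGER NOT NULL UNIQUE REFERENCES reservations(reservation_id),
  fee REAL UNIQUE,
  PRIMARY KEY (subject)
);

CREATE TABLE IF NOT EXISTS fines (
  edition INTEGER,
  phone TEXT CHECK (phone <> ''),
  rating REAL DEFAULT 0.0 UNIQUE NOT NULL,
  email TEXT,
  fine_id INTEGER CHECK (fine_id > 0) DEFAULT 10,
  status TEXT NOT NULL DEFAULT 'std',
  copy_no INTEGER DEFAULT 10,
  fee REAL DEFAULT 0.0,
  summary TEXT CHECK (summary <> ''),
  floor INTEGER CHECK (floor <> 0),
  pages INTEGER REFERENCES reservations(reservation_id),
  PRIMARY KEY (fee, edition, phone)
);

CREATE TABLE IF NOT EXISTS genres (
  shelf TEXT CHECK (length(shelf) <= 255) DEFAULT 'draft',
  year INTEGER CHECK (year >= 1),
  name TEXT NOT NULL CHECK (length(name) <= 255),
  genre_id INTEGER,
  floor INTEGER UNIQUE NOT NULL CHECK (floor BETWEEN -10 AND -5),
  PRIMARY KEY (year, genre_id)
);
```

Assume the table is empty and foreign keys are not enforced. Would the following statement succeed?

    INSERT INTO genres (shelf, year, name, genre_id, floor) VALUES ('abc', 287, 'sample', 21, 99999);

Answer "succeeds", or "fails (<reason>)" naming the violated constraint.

The value 99999 for floor violates CHECK (floor BETWEEN -10 AND -5).

fails (CHECK on floor)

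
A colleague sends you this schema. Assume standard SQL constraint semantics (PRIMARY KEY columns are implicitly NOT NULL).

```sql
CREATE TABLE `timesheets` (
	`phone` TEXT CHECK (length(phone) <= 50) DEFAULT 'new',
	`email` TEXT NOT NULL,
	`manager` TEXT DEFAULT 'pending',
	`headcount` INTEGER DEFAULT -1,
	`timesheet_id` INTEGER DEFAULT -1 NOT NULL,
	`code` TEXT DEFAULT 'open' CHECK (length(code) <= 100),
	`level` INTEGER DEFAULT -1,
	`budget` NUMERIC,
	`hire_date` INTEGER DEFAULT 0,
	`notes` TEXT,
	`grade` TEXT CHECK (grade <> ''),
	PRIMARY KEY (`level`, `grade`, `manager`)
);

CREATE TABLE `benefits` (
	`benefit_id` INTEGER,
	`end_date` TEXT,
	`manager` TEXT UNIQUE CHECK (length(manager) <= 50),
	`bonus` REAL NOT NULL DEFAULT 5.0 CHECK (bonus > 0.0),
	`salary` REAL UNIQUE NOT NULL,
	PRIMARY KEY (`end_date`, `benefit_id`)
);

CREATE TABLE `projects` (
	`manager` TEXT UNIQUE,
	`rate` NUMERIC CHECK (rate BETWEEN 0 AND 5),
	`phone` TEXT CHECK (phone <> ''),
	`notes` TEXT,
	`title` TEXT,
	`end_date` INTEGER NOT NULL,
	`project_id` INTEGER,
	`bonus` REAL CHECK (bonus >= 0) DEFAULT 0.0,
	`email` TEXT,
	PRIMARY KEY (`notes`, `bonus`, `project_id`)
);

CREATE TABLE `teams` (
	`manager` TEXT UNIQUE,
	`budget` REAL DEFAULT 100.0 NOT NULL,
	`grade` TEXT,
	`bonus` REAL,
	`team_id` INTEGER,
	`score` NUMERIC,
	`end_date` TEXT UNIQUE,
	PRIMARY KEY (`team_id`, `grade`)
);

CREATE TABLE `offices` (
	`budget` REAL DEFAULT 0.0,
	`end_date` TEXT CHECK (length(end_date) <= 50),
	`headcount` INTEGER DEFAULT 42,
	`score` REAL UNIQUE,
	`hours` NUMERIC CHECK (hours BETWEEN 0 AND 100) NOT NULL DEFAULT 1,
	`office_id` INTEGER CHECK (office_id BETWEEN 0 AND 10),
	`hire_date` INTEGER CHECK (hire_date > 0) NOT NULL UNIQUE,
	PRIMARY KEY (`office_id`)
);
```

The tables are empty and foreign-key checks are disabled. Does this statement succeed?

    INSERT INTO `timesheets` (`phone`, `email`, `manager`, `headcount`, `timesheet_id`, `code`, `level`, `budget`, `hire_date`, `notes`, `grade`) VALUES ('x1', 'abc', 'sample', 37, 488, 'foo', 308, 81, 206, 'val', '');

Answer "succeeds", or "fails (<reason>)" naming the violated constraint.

fails (CHECK on grade)

The value '' for grade violates CHECK (grade <> '').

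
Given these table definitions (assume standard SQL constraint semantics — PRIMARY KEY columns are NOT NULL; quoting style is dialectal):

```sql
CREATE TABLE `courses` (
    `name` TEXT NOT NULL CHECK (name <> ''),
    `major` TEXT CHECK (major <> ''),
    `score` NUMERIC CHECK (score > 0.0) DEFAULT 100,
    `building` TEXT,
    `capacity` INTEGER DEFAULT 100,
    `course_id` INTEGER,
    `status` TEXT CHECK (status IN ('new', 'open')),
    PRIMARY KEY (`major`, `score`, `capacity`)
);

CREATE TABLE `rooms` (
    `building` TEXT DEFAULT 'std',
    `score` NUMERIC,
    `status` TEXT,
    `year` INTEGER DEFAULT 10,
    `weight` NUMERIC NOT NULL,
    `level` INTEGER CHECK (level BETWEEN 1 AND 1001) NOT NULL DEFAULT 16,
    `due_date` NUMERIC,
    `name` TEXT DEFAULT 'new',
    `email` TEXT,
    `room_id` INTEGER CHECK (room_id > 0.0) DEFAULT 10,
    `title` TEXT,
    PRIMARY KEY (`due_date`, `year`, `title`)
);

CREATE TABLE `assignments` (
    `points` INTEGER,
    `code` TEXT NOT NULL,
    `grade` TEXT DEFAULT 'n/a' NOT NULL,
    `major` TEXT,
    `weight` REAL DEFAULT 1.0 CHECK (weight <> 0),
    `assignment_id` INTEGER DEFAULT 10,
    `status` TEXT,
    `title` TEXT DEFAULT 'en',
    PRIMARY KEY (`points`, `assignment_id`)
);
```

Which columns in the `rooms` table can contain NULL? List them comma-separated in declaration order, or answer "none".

- building: DEFAULT only fills an omitted column; an explicit NULL is still allowed → nullable.
- score: no NOT NULL constraint applies → nullable.
- status: no NOT NULL constraint applies → nullable.
- year: part of the PRIMARY KEY, which implies NOT NULL → not nullable.
- weight: declared NOT NULL → not nullable.
- level: declared NOT NULL → not nullable.
- due_date: part of the PRIMARY KEY, which implies NOT NULL → not nullable.
- name: DEFAULT only fills an omitted column; an explicit NULL is still allowed → nullable.
- email: no NOT NULL constraint applies → nullable.
- room_id: CHECK does not forbid NULL (a CHECK constraint passes when its expression is NULL) → nullable.
- title: part of the PRIMARY KEY, which implies NOT NULL → not nullable.

building, score, status, name, email, room_id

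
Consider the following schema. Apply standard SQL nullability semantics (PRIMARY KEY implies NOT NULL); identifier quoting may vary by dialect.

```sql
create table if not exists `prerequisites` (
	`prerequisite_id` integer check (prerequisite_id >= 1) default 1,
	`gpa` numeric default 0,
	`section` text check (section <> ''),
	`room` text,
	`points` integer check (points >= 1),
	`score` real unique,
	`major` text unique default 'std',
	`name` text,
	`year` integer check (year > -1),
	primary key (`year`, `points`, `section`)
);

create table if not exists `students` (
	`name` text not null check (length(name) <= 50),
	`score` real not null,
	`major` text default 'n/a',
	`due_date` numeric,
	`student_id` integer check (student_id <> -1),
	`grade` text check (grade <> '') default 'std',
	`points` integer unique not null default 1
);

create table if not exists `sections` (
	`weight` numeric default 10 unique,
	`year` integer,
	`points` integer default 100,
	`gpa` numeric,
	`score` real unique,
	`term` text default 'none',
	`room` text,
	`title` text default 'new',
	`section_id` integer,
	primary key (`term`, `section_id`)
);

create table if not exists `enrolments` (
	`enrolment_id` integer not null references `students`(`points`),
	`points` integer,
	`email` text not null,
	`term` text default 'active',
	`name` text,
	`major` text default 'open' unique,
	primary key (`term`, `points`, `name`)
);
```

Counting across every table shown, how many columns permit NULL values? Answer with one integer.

prerequisites: 6 nullable (prerequisite_id, gpa, room, score, major, name — PK (year, points, section) and explicit NOT NULL columns excluded).
students: 4 nullable (major, due_date, student_id, grade — PK none and explicit NOT NULL columns excluded).
sections: 7 nullable (weight, year, points, gpa, score, room, title — PK (term, section_id) and explicit NOT NULL columns excluded).
enrolments: 1 nullable (major — PK (term, points, name) and explicit NOT NULL columns excluded).
Total: 6 + 4 + 7 + 1 = 18.

18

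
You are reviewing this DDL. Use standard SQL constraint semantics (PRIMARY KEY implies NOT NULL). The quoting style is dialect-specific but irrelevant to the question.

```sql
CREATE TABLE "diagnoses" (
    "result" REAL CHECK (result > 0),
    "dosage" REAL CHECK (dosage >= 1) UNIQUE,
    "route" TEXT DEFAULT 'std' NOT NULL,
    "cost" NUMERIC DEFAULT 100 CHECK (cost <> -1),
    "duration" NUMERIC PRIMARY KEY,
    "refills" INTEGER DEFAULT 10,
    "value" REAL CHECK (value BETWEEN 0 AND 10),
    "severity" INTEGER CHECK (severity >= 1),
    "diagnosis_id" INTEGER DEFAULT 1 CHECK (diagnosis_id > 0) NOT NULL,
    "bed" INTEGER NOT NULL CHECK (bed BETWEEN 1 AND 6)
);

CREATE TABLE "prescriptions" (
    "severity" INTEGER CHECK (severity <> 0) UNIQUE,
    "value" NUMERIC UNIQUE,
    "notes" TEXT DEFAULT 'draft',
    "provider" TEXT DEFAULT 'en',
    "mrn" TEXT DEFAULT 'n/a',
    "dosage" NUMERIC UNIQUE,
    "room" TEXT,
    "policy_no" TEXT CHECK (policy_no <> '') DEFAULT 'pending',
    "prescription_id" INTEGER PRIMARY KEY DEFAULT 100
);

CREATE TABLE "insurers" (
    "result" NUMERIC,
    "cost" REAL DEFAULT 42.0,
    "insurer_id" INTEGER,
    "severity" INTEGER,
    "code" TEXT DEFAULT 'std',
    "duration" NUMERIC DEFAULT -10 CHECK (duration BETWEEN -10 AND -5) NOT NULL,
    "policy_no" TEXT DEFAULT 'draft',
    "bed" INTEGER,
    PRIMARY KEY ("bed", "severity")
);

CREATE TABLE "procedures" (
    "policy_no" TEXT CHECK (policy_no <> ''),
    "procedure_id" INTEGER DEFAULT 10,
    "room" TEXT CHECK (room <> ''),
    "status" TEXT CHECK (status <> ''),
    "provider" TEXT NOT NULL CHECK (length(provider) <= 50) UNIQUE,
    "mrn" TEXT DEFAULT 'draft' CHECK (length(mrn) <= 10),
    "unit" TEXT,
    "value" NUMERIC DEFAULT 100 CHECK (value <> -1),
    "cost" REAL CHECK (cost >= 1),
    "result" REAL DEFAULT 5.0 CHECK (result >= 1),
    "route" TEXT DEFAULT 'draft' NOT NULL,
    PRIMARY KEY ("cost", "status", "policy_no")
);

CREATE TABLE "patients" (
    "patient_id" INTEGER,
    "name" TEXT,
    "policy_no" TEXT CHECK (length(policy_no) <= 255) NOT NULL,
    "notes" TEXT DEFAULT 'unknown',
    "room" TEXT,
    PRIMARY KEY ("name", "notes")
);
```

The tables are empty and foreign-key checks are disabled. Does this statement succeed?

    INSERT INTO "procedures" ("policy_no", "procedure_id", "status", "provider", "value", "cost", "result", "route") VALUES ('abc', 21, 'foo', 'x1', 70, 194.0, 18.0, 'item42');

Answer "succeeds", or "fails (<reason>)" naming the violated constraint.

NOT NULL columns: cost is supplied; policy_no is supplied; provider is supplied; route is supplied; status is supplied.
CHECK constraints: 'abc' satisfies (policy_no <> ''); 'foo' satisfies (status <> ''); 'x1' satisfies (length(provider) <= 50); 70 satisfies (value <> -1); 194.0 satisfies (cost >= 1); 18.0 satisfies (result >= 1).
No constraint is violated.

succeeds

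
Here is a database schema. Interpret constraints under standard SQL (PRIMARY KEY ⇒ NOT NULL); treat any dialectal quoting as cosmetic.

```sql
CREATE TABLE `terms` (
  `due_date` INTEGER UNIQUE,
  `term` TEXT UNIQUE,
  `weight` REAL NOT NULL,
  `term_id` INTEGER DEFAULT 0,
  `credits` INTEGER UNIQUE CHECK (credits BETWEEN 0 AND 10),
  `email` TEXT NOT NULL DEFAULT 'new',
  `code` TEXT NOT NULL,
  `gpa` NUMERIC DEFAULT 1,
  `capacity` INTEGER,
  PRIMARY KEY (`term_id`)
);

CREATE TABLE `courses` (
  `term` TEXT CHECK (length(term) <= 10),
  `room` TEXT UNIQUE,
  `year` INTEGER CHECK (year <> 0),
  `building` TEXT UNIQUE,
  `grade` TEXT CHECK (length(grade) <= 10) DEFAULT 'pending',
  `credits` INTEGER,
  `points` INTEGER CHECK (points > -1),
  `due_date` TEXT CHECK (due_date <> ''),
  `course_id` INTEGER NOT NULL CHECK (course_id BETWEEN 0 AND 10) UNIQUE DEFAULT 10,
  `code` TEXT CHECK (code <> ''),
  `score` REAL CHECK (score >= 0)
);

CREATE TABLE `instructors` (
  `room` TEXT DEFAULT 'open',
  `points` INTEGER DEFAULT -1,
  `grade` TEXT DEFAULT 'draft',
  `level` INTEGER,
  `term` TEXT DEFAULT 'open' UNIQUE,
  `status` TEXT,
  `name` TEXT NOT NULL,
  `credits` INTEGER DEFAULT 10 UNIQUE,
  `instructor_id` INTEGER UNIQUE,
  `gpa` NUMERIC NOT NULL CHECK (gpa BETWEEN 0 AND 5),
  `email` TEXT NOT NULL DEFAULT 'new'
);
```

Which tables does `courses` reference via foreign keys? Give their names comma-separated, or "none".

none

No column in courses has a REFERENCES clause.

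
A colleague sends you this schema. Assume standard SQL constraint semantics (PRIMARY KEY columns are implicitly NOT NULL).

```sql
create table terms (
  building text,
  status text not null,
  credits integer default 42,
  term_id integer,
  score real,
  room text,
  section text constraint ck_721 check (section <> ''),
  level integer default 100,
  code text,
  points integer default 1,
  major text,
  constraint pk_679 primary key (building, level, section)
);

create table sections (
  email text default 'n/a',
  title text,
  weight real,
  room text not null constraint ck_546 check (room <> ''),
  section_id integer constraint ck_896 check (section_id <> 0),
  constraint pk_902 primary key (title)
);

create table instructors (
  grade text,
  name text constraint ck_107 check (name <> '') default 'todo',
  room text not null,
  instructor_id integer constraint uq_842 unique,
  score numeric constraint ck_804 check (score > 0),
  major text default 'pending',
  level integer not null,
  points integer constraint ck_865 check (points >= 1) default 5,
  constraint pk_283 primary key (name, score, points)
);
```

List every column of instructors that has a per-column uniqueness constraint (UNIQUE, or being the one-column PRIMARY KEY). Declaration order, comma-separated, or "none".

instructor_id

- grade: no UNIQUE or single-column PK constraint.
- name: part of a composite PRIMARY KEY — only the tuple is unique, not this column on its own.
- room: no UNIQUE or single-column PK constraint.
- instructor_id: declared UNIQUE → unique.
- score: part of a composite PRIMARY KEY — only the tuple is unique, not this column on its own.
- major: no UNIQUE or single-column PK constraint.
- level: no UNIQUE or single-column PK constraint.
- points: part of a composite PRIMARY KEY — only the tuple is unique, not this column on its own.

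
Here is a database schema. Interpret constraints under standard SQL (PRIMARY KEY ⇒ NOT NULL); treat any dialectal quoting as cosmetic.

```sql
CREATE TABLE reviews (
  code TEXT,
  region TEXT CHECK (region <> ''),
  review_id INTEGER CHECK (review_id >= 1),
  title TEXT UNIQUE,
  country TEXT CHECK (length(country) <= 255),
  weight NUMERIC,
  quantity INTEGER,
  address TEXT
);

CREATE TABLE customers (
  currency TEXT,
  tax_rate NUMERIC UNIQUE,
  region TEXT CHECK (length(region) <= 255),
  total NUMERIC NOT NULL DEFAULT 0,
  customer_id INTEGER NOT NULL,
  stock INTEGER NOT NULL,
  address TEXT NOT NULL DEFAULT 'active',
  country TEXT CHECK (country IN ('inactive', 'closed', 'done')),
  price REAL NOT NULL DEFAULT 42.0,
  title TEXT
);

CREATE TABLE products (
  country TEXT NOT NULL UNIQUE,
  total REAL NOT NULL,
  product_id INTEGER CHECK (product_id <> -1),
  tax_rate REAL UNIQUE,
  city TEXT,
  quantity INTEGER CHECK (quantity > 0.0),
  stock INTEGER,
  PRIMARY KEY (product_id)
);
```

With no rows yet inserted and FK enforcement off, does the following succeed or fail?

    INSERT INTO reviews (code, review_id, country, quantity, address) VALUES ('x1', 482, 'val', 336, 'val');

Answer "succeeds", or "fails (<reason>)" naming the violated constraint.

reviews has no NOT NULL or PRIMARY KEY columns.
CHECK constraints: 482 satisfies (review_id >= 1); 'val' satisfies (length(country) <= 255).
No constraint is violated.

succeeds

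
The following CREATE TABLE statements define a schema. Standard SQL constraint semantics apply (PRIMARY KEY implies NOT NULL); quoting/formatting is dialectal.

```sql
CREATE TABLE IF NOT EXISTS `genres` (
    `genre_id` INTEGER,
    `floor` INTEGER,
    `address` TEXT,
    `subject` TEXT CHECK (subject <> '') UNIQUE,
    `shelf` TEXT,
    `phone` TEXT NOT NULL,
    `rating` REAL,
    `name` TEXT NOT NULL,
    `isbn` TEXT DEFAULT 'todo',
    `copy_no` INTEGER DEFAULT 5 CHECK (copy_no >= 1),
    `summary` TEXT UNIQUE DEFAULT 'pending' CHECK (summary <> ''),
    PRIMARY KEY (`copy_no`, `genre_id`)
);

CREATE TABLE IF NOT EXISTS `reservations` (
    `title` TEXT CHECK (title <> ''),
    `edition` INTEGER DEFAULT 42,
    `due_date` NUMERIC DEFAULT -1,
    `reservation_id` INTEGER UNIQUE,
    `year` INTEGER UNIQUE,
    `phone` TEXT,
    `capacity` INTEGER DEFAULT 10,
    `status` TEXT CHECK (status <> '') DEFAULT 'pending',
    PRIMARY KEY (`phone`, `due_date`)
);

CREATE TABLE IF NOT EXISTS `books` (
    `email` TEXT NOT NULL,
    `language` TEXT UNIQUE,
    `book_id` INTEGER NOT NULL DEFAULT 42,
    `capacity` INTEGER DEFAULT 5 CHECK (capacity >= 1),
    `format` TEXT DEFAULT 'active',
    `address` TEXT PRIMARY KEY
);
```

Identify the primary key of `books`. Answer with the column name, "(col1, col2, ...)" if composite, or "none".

address

address is declared PRIMARY KEY inline on the column.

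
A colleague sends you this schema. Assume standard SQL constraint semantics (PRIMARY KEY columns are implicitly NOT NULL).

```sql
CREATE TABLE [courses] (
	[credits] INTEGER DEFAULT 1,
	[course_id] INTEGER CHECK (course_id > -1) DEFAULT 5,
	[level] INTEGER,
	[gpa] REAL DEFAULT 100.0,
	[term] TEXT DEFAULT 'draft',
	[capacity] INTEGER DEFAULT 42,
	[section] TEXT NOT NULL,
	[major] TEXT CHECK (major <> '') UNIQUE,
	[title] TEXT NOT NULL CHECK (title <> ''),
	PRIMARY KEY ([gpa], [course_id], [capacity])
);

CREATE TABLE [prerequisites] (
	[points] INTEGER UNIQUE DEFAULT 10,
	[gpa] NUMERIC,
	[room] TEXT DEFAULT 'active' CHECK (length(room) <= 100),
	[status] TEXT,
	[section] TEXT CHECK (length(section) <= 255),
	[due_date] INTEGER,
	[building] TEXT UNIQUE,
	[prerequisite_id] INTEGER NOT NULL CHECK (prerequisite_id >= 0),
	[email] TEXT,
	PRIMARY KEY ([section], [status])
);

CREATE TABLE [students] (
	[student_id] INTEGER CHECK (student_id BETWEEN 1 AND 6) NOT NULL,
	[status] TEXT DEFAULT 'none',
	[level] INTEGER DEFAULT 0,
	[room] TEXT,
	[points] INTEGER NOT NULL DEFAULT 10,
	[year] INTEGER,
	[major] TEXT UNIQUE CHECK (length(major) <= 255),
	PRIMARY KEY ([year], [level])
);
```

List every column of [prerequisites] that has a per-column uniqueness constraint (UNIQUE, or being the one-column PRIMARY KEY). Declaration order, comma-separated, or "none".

- points: declared UNIQUE → unique.
- gpa: no UNIQUE or single-column PK constraint.
- room: no UNIQUE or single-column PK constraint.
- status: part of a composite PRIMARY KEY — only the tuple is unique, not this column on its own.
- section: part of a composite PRIMARY KEY — only the tuple is unique, not this column on its own.
- due_date: no UNIQUE or single-column PK constraint.
- building: declared UNIQUE → unique.
- prerequisite_id: no UNIQUE or single-column PK constraint.
- email: no UNIQUE or single-column PK constraint.

points, building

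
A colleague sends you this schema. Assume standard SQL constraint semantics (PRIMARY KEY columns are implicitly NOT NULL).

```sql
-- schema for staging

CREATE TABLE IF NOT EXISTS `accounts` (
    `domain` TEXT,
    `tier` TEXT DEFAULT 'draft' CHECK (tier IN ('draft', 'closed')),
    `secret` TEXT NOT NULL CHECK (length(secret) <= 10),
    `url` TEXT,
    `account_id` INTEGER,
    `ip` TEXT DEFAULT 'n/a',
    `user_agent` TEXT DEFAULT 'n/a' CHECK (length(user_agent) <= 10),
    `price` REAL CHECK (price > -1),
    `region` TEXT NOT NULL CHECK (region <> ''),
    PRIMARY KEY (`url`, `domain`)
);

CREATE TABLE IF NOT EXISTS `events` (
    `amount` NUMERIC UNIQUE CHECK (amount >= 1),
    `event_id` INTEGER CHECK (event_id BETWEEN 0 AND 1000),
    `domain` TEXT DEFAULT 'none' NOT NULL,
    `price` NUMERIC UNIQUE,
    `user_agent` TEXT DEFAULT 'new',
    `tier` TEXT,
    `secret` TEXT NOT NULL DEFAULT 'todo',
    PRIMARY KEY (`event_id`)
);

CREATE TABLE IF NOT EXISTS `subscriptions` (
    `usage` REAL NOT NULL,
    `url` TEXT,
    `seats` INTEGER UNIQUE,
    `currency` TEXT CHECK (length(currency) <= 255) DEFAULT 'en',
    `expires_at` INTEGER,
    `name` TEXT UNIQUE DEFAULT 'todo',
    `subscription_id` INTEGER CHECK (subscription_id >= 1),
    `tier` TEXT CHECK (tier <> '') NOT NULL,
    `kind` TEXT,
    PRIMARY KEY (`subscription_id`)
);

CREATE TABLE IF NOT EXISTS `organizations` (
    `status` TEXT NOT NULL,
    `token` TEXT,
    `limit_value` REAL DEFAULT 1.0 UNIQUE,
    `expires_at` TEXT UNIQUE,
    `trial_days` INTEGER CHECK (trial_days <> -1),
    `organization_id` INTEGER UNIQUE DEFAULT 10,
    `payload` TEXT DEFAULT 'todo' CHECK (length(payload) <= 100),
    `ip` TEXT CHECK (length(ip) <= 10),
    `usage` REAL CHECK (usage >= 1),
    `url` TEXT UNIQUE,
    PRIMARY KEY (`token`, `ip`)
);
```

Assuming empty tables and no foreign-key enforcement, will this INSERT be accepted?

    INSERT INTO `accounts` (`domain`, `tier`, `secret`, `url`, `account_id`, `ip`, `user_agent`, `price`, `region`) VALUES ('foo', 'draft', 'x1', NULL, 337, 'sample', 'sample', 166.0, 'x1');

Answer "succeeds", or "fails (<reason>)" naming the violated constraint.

url is explicitly set to NULL, but url is part of the PRIMARY KEY (implied NOT NULL).

fails (NOT NULL on url)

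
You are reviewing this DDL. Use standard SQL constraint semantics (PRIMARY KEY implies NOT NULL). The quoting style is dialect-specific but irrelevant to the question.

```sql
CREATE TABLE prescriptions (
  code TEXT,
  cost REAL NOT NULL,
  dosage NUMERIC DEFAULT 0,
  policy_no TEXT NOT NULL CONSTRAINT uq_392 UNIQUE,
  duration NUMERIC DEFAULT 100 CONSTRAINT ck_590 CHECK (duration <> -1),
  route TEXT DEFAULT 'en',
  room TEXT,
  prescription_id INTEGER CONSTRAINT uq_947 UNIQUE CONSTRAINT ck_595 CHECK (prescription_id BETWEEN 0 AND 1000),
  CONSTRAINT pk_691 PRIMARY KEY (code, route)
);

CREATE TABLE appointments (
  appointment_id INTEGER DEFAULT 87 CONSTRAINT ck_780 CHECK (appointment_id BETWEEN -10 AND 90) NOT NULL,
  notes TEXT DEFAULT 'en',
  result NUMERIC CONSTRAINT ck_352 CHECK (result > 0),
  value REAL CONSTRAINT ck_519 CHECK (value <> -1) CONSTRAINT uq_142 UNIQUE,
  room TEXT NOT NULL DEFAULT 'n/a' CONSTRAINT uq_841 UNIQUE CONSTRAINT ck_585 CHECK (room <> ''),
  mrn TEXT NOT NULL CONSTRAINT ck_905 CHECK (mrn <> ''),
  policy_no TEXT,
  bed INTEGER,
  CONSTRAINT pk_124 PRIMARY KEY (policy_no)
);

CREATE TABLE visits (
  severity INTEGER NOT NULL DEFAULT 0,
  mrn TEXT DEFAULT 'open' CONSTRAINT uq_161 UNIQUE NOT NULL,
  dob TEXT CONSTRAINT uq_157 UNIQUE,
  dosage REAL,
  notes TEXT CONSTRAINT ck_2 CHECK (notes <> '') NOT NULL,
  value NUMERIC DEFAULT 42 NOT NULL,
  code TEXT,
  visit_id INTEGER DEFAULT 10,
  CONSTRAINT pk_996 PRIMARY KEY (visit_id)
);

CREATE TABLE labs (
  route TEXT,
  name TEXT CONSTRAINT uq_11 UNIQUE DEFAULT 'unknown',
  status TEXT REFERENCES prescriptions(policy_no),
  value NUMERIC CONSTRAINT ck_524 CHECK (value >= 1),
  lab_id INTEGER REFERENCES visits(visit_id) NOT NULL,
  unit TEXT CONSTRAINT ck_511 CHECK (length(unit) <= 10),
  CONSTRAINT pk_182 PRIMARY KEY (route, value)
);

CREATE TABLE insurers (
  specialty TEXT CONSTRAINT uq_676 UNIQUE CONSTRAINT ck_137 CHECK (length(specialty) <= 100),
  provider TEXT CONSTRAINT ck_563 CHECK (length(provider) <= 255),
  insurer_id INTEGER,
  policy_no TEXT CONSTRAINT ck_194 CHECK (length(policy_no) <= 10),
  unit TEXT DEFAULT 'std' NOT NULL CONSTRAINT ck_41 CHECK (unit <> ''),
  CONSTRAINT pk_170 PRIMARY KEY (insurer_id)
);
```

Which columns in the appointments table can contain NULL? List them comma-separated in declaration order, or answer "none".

notes, result, value, bed

- appointment_id: declared NOT NULL → not nullable.
- notes: DEFAULT only fills an omitted column; an explicit NULL is still allowed → nullable.
- result: CHECK does not forbid NULL (a CHECK constraint passes when its expression is NULL) → nullable.
- value: CHECK does not forbid NULL (a CHECK constraint passes when its expression is NULL) → nullable.
- room: declared NOT NULL → not nullable.
- mrn: declared NOT NULL → not nullable.
- policy_no: part of the PRIMARY KEY, which implies NOT NULL → not nullable.
- bed: no NOT NULL constraint applies → nullable.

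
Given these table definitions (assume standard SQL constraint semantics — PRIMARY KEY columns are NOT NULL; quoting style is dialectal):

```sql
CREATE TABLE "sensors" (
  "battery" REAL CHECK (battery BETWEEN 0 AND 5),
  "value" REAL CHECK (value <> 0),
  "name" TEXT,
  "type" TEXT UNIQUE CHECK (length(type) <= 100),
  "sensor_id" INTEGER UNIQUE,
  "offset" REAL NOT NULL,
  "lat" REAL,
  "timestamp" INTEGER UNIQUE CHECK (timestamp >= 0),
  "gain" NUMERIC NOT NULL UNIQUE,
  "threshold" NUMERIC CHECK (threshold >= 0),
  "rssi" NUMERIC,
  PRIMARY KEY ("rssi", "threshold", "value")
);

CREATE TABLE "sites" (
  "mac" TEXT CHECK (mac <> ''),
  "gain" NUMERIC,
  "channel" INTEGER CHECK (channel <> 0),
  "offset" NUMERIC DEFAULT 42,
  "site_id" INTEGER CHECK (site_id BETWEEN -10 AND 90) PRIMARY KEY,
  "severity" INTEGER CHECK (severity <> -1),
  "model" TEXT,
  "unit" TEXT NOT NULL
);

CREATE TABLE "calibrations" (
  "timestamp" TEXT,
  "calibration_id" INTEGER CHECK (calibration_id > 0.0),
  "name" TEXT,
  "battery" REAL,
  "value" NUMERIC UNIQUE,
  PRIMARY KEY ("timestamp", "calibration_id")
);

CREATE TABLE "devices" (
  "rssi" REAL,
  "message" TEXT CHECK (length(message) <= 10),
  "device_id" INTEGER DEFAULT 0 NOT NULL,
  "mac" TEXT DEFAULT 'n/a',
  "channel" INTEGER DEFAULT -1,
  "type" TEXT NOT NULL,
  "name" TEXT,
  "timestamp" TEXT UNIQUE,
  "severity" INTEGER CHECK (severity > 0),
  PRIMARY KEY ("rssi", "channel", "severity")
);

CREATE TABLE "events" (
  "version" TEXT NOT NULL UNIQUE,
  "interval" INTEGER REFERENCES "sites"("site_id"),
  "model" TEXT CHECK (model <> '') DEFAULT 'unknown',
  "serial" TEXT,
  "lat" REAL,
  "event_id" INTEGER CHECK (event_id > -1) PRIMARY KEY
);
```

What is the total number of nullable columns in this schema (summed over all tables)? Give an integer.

23

sensors: 6 nullable (battery, name, type, sensor_id, lat, timestamp — PK (rssi, threshold, value) and explicit NOT NULL columns excluded).
sites: 6 nullable (mac, gain, channel, offset, severity, model — PK (site_id) and explicit NOT NULL columns excluded).
calibrations: 3 nullable (name, battery, value — PK (timestamp, calibration_id) and explicit NOT NULL columns excluded).
devices: 4 nullable (message, mac, name, timestamp — PK (rssi, channel, severity) and explicit NOT NULL columns excluded).
events: 4 nullable (interval, model, serial, lat — PK (event_id) and explicit NOT NULL columns excluded).
Total: 6 + 6 + 3 + 4 + 4 = 23.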